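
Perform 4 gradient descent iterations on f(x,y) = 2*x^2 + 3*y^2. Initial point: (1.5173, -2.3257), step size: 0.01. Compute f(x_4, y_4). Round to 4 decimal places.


Gradient descent on f(x,y) = 2*x^2 + 3*y^2.
Starting point: (1.5173, -2.3257), alpha = 0.01
Step 1: grad_x = 2*2*1.5173 = 6.0692, grad_y = 2*3*-2.3257 = -13.9542
  x_1 = 1.5173 - 0.01*6.0692 = 1.4566
  y_1 = -2.3257 - 0.01*-13.9542 = -2.1862
Step 2: grad_x = 2*2*1.4566 = 5.8264, grad_y = 2*3*-2.1862 = -13.1169
  x_2 = 1.4566 - 0.01*5.8264 = 1.3983
  y_2 = -2.1862 - 0.01*-13.1169 = -2.055
Step 3: grad_x = 2*2*1.3983 = 5.5934, grad_y = 2*3*-2.055 = -12.3299
  x_3 = 1.3983 - 0.01*5.5934 = 1.3424
  y_3 = -2.055 - 0.01*-12.3299 = -1.9317
Step 4: grad_x = 2*2*1.3424 = 5.3696, grad_y = 2*3*-1.9317 = -11.5901
  x_4 = 1.3424 - 0.01*5.3696 = 1.2887
  y_4 = -1.9317 - 0.01*-11.5901 = -1.8158
f(1.2887, -1.8158) = 2*1.2887^2 + 3*(-1.8158)^2 = 13.2128


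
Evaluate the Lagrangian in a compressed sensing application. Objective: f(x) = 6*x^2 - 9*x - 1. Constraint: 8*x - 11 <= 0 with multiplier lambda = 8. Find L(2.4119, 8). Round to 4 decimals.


Step 1: Evaluate f(x).
f(2.4119) = 6*2.4119^2 - 9*2.4119 - 1 = 12.1965
Step 2: Evaluate g(x).
g(2.4119) = 8*2.4119 - 11 = 8.2952
Step 3: Compute Lagrangian.
L = 12.1965 + 8*8.2952 = 78.5581


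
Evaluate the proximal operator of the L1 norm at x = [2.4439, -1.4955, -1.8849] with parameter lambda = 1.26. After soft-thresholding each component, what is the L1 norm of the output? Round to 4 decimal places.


Soft-thresholding with lambda = 1.26:
prox(2.4439) = sign(2.4439)*max(|2.4439| - 1.26, 0) = 1.1839
prox(-1.4955) = sign(-1.4955)*max(|-1.4955| - 1.26, 0) = -0.2355
prox(-1.8849) = sign(-1.8849)*max(|-1.8849| - 1.26, 0) = -0.6249
prox(x) = [1.1839, -0.2355, -0.6249]
||prox(x)||_1 = 1.1839 + 0.2355 + 0.6249 = 2.0443


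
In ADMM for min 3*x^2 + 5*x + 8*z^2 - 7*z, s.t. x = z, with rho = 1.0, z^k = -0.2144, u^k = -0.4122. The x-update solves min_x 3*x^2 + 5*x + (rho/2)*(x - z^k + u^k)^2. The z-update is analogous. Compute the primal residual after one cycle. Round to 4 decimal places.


ADMM iteration with rho = 1.0, z^k = -0.2144, u^k = -0.4122
Step 1: x-update.
Minimize 3*x^2 + 5*x + (1.0/2)*(x + 0.2144 - 0.4122)^2
FOC: (2*3 + 1.0)*x = -5 + 1.0*(-0.2144 + 0.4122)
x^{k+1} = -0.686
Step 2: z-update.
Minimize 8*z^2 - 7*z + (1.0/2)*(-0.686 - z - 0.4122)^2
FOC: (2*8 + 1.0)*z = 7 + 1.0*(-0.686 - 0.4122)
z^{k+1} = 0.3472
Step 3: u-update.
u^{k+1} = -0.4122 - 0.686 - 0.3472 = -1.4454
Step 4: Primal residual = |-0.686 - 0.3472| = 1.0332


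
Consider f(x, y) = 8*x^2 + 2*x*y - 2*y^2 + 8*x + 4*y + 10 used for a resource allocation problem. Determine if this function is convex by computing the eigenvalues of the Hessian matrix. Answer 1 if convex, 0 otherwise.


The Hessian of f(x,y) = 8*x^2 + 2*x*y - 2*y^2 + 8*x + 4*y + 10 is:
H = [[16, 2], [2, -4]]
Trace = 16 - 4 = 12
Determinant = 16*-4 - (2)^2 = -68
Discriminant = (12)^2 - 4*-68 = 416.0
Eigenvalues: lambda_1 = -4.198, lambda_2 = 16.198
The function is not convex.

0


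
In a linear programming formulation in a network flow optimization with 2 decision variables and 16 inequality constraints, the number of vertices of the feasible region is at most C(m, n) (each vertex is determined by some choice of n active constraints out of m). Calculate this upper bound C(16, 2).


Each vertex corresponds to some choice of n active constraints out of m, so the number of vertices is at most C(m, n) = m! / (n!(m-n)!).
m = 16, n = 2
Numerator: 16 * 15
Denominator: 2! = 2
C(16, 2) = 120


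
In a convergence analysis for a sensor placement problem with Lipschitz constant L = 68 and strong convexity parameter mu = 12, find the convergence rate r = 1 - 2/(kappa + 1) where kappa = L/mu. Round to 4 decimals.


Step 1: Compute the condition number.
kappa = L/mu = 68/12 = 5.6667
Step 2: Compute the convergence rate.
r = 1 - 2/(kappa + 1) = 1 - 2*mu/(L + mu) = (L - mu)/(L + mu) = 56/80 = 0.7


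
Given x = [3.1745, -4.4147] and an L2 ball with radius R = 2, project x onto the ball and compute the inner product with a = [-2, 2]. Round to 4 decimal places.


Step 1: Compute ||x|| (intermediates to 6 decimals).
||x|| = sqrt(3.1745^2 + (-4.4147)^2) = 5.437557
Step 2: Project.
Since ||x|| > R, scale = R/||x|| = 2/5.437557 = 0.367812, proj(x) = scale * x
proj(x) = [1.167619, -1.62378]
Step 3: Dot product.
a^T * proj(x) = -2*1.167619 + 2*(-1.62378) = -5.5828


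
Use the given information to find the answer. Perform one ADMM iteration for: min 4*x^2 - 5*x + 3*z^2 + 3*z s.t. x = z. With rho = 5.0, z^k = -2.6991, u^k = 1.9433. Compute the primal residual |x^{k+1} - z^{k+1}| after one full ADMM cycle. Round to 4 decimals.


ADMM iteration with rho = 5.0, z^k = -2.6991, u^k = 1.9433
Step 1: x-update.
Minimize 4*x^2 - 5*x + (5.0/2)*(x + 2.6991 + 1.9433)^2
FOC: (2*4 + 5.0)*x = 5 + 5.0*(-2.6991 - 1.9433)
x^{k+1} = -1.4009
Step 2: z-update.
Minimize 3*z^2 + 3*z + (5.0/2)*(-1.4009 - z + 1.9433)^2
FOC: (2*3 + 5.0)*z = -3 + 5.0*(-1.4009 + 1.9433)
z^{k+1} = -0.0262
Step 3: u-update.
u^{k+1} = 1.9433 - 1.4009 + 0.0262 = 0.5686
Step 4: Primal residual = |-1.4009 + 0.0262| = 1.3747


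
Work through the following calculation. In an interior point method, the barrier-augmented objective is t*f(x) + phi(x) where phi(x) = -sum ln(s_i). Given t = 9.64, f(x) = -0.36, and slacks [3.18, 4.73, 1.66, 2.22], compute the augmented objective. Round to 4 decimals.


Step 1: Compute log-barrier.
ln values: [1.1569, 1.5539, 0.5068, 0.7975]
phi = -(1.1569 + 1.5539 + 0.5068 + 0.7975) = -4.0151
Step 2: Compute augmented objective.
t*f(x) = 9.64*-0.36 = -3.4704
Total = -3.4704 - 4.0151 = -7.4855


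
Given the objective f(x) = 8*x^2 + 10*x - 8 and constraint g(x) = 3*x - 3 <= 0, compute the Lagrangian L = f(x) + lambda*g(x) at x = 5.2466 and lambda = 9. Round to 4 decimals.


Step 1: Evaluate f(x).
f(5.2466) = 8*5.2466^2 + 10*5.2466 - 8 = 264.6805
Step 2: Evaluate g(x).
g(5.2466) = 3*5.2466 - 3 = 12.7398
Step 3: Compute Lagrangian.
L = 264.6805 + 9*12.7398 = 379.3387


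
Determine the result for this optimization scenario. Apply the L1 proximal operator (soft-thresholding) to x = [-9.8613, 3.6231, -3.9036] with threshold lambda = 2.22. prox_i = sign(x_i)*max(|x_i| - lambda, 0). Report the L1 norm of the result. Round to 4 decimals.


Soft-thresholding with lambda = 2.22:
prox(-9.8613) = sign(-9.8613)*max(|-9.8613| - 2.22, 0) = -7.6413
prox(3.6231) = sign(3.6231)*max(|3.6231| - 2.22, 0) = 1.4031
prox(-3.9036) = sign(-3.9036)*max(|-3.9036| - 2.22, 0) = -1.6836
prox(x) = [-7.6413, 1.4031, -1.6836]
||prox(x)||_1 = 7.6413 + 1.4031 + 1.6836 = 10.728


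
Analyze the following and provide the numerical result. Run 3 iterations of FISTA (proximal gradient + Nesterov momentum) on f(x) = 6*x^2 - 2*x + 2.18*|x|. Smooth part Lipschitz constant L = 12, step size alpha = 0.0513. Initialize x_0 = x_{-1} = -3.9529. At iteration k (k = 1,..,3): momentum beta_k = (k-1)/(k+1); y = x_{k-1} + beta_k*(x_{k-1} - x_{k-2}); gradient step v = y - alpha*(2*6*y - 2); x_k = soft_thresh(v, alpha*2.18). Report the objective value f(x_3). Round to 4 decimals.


FISTA on f(x) = 6*x^2 - 2*x + 2.18*|x|
L = 12, alpha = 0.0513
Iteration 1: beta = 0.0, y = -3.9529 + 0.0*(-3.9529 + 3.9529) = -3.9529
  grad(y) = -49.4348, v = y - alpha*grad = -1.4169
  prox(v) = soft_thresh(-1.4169, 0.1118) = -1.3051
Iteration 2: beta = 0.3333, y = -1.3051 + 0.3333*(-1.3051 + 3.9529) = -0.4224
  grad(y) = -7.0694, v = y - alpha*grad = -0.0598
  prox(v) = soft_thresh(-0.0598, 0.1118) = 0.0
Iteration 3: beta = 0.5, y = 0.0 + 0.5*(0.0 + 1.3051) = 0.6525
  grad(y) = 5.8304, v = y - alpha*grad = 0.3534
  prox(v) = soft_thresh(0.3534, 0.1118) = 0.2416
f(x_3) = 6*0.2416^2 - 2*0.2416 + 2.18*|0.2416| = 0.3937


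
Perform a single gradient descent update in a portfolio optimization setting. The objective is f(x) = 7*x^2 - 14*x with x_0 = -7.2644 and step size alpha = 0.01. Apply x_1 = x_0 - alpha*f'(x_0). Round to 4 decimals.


We compute the gradient at x_0 and apply the update.
f'(x) = 14*x - 14
f'(-7.2644) = 14*-7.2644 - 14 = -115.7016
x_1 = -7.2644 - 0.01*-115.7016 = -6.1074


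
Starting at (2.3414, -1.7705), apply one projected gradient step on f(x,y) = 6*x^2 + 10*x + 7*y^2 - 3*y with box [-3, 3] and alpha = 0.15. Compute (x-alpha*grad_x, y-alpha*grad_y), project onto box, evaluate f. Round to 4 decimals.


Step 1: Compute gradient at (2.3414, -1.7705).
grad_x = 2*6*2.3414 + 10 = 38.0968
grad_y = 2*7*-1.7705 - 3 = -27.787
Step 2: Gradient step.
x_raw = 2.3414 - 0.15*38.0968 = -3.3731
y_raw = -1.7705 - 0.15*-27.787 = 2.3976
Step 3: Project onto [-3, 3].
x_proj = clip(-3.3731) = -3.0
y_proj = clip(2.3976) = 2.3976
Step 4: Evaluate f.
f(-3.0, 2.3976) = 57.0451


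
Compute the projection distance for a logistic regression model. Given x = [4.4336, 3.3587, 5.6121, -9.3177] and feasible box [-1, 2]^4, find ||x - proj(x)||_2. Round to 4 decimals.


Project each component onto [-1, 2].
clip(4.4336) = 2.0, clip(3.3587) = 2.0, clip(5.6121) = 2.0, clip(-9.3177) = -1.0
Projection = [2.0, 2.0, 2.0, -1.0]
Squared diffs: [5.9224, 1.8461, 13.0473, 69.1841]
Distance = sqrt(89.9999) = 9.4868


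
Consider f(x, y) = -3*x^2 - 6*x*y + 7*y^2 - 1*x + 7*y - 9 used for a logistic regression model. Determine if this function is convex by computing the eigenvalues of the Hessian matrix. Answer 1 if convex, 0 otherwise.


The Hessian of f(x,y) = -3*x^2 - 6*x*y + 7*y^2 - 1*x + 7*y - 9 is:
H = [[-6, -6], [-6, 14]]
Trace = -6 + 14 = 8
Determinant = -6*14 - (-6)^2 = -120
Discriminant = (8)^2 - 4*-120 = 544.0
Eigenvalues: lambda_1 = -7.6619, lambda_2 = 15.6619
The function is not convex.

0


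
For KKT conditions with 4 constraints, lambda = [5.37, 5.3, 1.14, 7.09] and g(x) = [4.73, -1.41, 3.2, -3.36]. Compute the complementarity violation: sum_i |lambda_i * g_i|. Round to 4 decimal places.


KKT complementary slackness check:
lambda_1 * g_1 = 5.37 * 4.73 = 25.4001
lambda_2 * g_2 = 5.3 * -1.41 = -7.473
lambda_3 * g_3 = 1.14 * 3.2 = 3.648
lambda_4 * g_4 = 7.09 * -3.36 = -23.8224
Total violation = 25.4001 + 7.473 + 3.648 + 23.8224 = 60.3435


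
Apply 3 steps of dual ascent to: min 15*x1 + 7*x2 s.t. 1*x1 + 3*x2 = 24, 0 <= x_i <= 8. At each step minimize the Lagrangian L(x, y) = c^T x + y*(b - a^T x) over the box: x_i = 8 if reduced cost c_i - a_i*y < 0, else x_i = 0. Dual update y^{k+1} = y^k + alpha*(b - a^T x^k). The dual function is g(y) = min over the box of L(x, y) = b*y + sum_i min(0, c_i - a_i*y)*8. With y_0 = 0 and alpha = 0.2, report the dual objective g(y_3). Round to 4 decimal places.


Dual ascent for LP: min 15*x1 + 7*x2, 1*x1 + 3*x2 = 24, 0 <= x_i <= 8
Step 1: y^k = 0.0, reduced costs: (15.0, 7.0)
  x^k = (0.0, 0.0), subgradient = b - a^T x = 24.0
  y^{k+1} = 0.0 + 0.2*24.0 = 4.8
Step 2: y^k = 4.8, reduced costs: (10.2, -7.4)
  x^k = (0.0, 8.0), subgradient = b - a^T x = 0.0
  y^{k+1} = 4.8 + 0.2*0.0 = 4.8
Step 3: y^k = 4.8, reduced costs: (10.2, -7.4)
  x^k = (0.0, 8.0), subgradient = b - a^T x = 0.0
  y^{k+1} = 4.8 + 0.2*0.0 = 4.8
Dual objective at y_3 = 4.8: reduced costs (10.2, -7.4), box minimizer x = (0.0, 8.0)
g(y_3) = b*y + (c1 - a1*y)*x1 + (c2 - a2*y)*x2 = 24*4.8 + 10.2*0.0 + (-7.4)*8.0 = 115.2 + 0.0 - 59.2 = 56.0


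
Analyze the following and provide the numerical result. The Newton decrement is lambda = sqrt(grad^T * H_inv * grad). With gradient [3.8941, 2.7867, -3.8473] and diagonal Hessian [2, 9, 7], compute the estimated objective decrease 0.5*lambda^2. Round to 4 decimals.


Step 1: H is diagonal, so H^(-1) * g = [1.9471, 0.3096, -0.5496].
Step 2: g^T H^(-1) g = sum_i g_i^2 / H_ii
  = (3.8941)^2/2 + (2.7867)^2/9 + (-3.8473)^2/7
  = 7.582 + 0.8629 + 2.1145 = 10.5594
Step 3: Objective decrease = 0.5 * g^T H^(-1) g = 5.2797


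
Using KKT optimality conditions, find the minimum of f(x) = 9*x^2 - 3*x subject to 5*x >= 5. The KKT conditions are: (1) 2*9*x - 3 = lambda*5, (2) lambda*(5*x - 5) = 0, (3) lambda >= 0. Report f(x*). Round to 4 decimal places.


Step 1: Try lambda = 0 (constraint inactive).
x_unc = 3/(2*9) = 0.1667
Check: 5*0.1667 = 0.8335 < 5 -- violated!
Step 2: Constraint must be active: 5*x = 5
x* = 5/5 = 1.0
lambda = (2*9*1.0 - 3)/5 = 3.0
Step 3: Compute optimal value.
f(x*) = 9*1.0^2 - 3*1.0 = 6.0


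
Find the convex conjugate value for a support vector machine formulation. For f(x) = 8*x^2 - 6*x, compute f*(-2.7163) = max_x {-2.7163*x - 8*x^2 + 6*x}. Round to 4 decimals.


f*(y) = sup_x {y*x - a*x^2 - b*x} = sup_x {(y-b)*x - a*x^2}
FOC: (y - b) - 2a*x = 0 => x* = (y - b)/(2a)
x* = (-2.7163 + 6)/(2*8) = 0.2052
f*(-2.7163) = (y-b)^2/(4a) = (-2.7163 + 6)^2/(4*8)
= 10.7827/32 = 0.337


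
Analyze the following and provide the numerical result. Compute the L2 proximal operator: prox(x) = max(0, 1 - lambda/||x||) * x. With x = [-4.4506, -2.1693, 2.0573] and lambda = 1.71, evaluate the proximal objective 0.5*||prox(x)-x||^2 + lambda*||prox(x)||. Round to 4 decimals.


Step 1: Compute ||x||.
||x|| = 5.3615
Step 2: Compute scaling factor.
scale = max(0, 1 - 1.71/5.3615) = 0.6811
Step 3: prox(x) = [-3.0311, -1.4774, 1.4011]
||prox(x)|| = 3.6515
Step 4: Proximal objective.
0.5*||prox-x||^2 = 1.4621
lambda*||prox|| = 6.2441
Total = 7.7062


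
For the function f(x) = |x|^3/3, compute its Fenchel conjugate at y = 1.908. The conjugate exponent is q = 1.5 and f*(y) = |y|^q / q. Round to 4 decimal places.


The conjugate exponent q satisfies 1/p + 1/q = 1.
p = 3, so q = 3/(3 - 1) = 1.5
|y|^q = 1.908^1.5 = 2.6355
f*(1.908) = 2.6355 / 1.5 = 1.757


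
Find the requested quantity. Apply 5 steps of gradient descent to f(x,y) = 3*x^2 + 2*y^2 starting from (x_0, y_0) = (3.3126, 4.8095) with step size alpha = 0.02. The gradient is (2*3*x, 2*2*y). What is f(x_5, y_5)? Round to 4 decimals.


Gradient descent on f(x,y) = 3*x^2 + 2*y^2.
Starting point: (3.3126, 4.8095), alpha = 0.02
Step 1: grad_x = 2*3*3.3126 = 19.8756, grad_y = 2*2*4.8095 = 19.238
  x_1 = 3.3126 - 0.02*19.8756 = 2.9151
  y_1 = 4.8095 - 0.02*19.238 = 4.4247
Step 2: grad_x = 2*3*2.9151 = 17.4905, grad_y = 2*2*4.4247 = 17.699
  x_2 = 2.9151 - 0.02*17.4905 = 2.5653
  y_2 = 4.4247 - 0.02*17.699 = 4.0708
Step 3: grad_x = 2*3*2.5653 = 15.3917, grad_y = 2*2*4.0708 = 16.283
  x_3 = 2.5653 - 0.02*15.3917 = 2.2574
  y_3 = 4.0708 - 0.02*16.283 = 3.7451
Step 4: grad_x = 2*3*2.2574 = 13.5447, grad_y = 2*2*3.7451 = 14.9804
  x_4 = 2.2574 - 0.02*13.5447 = 1.9866
  y_4 = 3.7451 - 0.02*14.9804 = 3.4455
Step 5: grad_x = 2*3*1.9866 = 11.9193, grad_y = 2*2*3.4455 = 13.782
  x_5 = 1.9866 - 0.02*11.9193 = 1.7482
  y_5 = 3.4455 - 0.02*13.782 = 3.1699
f(1.7482, 3.1699) = 3*1.7482^2 + 2*3.1699^2 = 29.2642


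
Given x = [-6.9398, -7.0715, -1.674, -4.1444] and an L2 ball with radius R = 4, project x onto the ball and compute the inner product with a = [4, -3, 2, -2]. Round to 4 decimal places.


Step 1: Compute ||x|| (intermediates to 6 decimals).
||x|| = sqrt((-6.9398)^2 + (-7.0715)^2 + (-1.674)^2 + (-4.1444)^2) = 10.869465
Step 2: Project.
Since ||x|| > R, scale = R/||x|| = 4/10.869465 = 0.368003, proj(x) = scale * x
proj(x) = [-2.553867, -2.602333, -0.616037, -1.525152]
Step 3: Dot product.
a^T * proj(x) = 4*(-2.553867) - 3*(-2.602333) + 2*(-0.616037) - 2*(-1.525152) = -0.5902


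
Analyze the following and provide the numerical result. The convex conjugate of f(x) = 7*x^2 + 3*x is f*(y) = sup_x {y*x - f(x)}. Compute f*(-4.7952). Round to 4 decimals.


f*(y) = sup_x {y*x - a*x^2 - b*x} = sup_x {(y-b)*x - a*x^2}
FOC: (y - b) - 2a*x = 0 => x* = (y - b)/(2a)
x* = (-4.7952 - 3)/(2*7) = -0.5568
f*(-4.7952) = (y-b)^2/(4a) = (-4.7952 - 3)^2/(4*7)
= 60.7651/28 = 2.1702


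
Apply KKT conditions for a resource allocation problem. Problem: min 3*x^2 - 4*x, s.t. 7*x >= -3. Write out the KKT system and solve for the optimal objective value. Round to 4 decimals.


Step 1: Try lambda = 0 (constraint inactive).
Stationarity: 2*3*x - 4 = 0
x* = 4/(2*3) = 2/3 = 0.6667 (rounded; the exact value 2/3 is used below)
Check constraint: 7*0.6667 = 4.6669 >= -3 -- satisfied.
Step 2: Compute optimal value.
f(x*) = 3*(2/3)^2 - 4*(2/3) = -1.3333


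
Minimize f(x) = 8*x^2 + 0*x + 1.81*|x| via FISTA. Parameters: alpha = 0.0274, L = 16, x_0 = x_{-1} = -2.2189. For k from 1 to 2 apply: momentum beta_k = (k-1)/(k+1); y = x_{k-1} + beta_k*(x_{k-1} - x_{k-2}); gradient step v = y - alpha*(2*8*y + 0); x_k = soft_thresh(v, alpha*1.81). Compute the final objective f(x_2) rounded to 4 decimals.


FISTA on f(x) = 8*x^2 + 0*x + 1.81*|x|
L = 16, alpha = 0.0274
Iteration 1: beta = 0.0, y = -2.2189 + 0.0*(-2.2189 + 2.2189) = -2.2189
  grad(y) = -35.5024, v = y - alpha*grad = -1.2461
  prox(v) = soft_thresh(-1.2461, 0.0496) = -1.1965
Iteration 2: beta = 0.3333, y = -1.1965 + 0.3333*(-1.1965 + 2.2189) = -0.8558
  grad(y) = -13.6921, v = y - alpha*grad = -0.4806
  prox(v) = soft_thresh(-0.4806, 0.0496) = -0.431
f(x_2) = 8*(-0.431)^2 + 0*(-0.431) + 1.81*|-0.431| = 2.2662


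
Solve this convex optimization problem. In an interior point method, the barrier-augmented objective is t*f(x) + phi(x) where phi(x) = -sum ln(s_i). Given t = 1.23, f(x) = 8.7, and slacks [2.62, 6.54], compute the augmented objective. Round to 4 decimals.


Step 1: Compute log-barrier.
ln values: [0.9632, 1.8779]
phi = -(0.9632 + 1.8779) = -2.8411
Step 2: Compute augmented objective.
t*f(x) = 1.23*8.7 = 10.701
Total = 10.701 - 2.8411 = 7.8599


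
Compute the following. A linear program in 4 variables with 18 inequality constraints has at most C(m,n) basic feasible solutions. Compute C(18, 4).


Each vertex corresponds to some choice of n active constraints out of m, so the number of vertices is at most C(m, n) = m! / (n!(m-n)!).
m = 18, n = 4
Numerator: 18 * 17 * 16 * 15
Denominator: 4! = 24
C(18, 4) = 3060


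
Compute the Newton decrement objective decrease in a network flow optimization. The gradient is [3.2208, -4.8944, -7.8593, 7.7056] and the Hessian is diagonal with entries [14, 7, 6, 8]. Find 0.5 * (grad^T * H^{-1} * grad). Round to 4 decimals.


Step 1: H is diagonal, so H^(-1) * g = [0.2301, -0.6992, -1.3099, 0.9632].
Step 2: g^T H^(-1) g = sum_i g_i^2 / H_ii
  = (3.2208)^2/14 + (-4.8944)^2/7 + (-7.8593)^2/6 + (7.7056)^2/8
  = 0.741 + 3.4222 + 10.2948 + 7.422 = 21.8799
Step 3: Objective decrease = 0.5 * g^T H^(-1) g = 10.94


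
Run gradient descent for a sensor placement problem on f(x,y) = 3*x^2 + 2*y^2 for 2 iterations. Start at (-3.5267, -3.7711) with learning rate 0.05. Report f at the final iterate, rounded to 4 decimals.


Gradient descent on f(x,y) = 3*x^2 + 2*y^2.
Starting point: (-3.5267, -3.7711), alpha = 0.05
Step 1: grad_x = 2*3*-3.5267 = -21.1602, grad_y = 2*2*-3.7711 = -15.0844
  x_1 = -3.5267 - 0.05*-21.1602 = -2.4687
  y_1 = -3.7711 - 0.05*-15.0844 = -3.0169
Step 2: grad_x = 2*3*-2.4687 = -14.8121, grad_y = 2*2*-3.0169 = -12.0675
  x_2 = -2.4687 - 0.05*-14.8121 = -1.7281
  y_2 = -3.0169 - 0.05*-12.0675 = -2.4135
f(-1.7281, -2.4135) = 3*(-1.7281)^2 + 2*(-2.4135)^2 = 20.6088


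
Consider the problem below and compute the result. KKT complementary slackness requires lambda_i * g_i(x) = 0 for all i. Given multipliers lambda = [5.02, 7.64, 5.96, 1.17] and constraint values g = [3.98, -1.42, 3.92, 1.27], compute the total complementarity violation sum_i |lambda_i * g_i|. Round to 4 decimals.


KKT complementary slackness check:
lambda_1 * g_1 = 5.02 * 3.98 = 19.9796
lambda_2 * g_2 = 7.64 * -1.42 = -10.8488
lambda_3 * g_3 = 5.96 * 3.92 = 23.3632
lambda_4 * g_4 = 1.17 * 1.27 = 1.4859
Total violation = 19.9796 + 10.8488 + 23.3632 + 1.4859 = 55.6775


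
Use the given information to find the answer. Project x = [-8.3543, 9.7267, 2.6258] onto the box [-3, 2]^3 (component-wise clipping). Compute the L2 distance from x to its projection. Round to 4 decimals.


Project each component onto [-3, 2].
clip(-8.3543) = -3.0, clip(9.7267) = 2.0, clip(2.6258) = 2.0
Projection = [-3.0, 2.0, 2.0]
Squared diffs: [28.6685, 59.7019, 0.3916]
Distance = sqrt(88.762) = 9.4214


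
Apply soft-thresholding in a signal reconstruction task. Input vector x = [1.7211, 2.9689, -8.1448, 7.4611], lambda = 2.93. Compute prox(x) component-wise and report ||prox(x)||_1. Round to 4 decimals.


Soft-thresholding with lambda = 2.93:
prox(1.7211) = sign(1.7211)*max(|1.7211| - 2.93, 0) = 0.0
prox(2.9689) = sign(2.9689)*max(|2.9689| - 2.93, 0) = 0.0389
prox(-8.1448) = sign(-8.1448)*max(|-8.1448| - 2.93, 0) = -5.2148
prox(7.4611) = sign(7.4611)*max(|7.4611| - 2.93, 0) = 4.5311
prox(x) = [0.0, 0.0389, -5.2148, 4.5311]
||prox(x)||_1 = 0.0 + 0.0389 + 5.2148 + 4.5311 = 9.7848


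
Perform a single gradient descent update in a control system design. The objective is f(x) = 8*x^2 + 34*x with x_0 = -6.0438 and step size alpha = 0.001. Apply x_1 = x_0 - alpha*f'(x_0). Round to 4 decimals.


We compute the gradient at x_0 and apply the update.
f'(x) = 16*x + 34
f'(-6.0438) = 16*-6.0438 + 34 = -62.7008
x_1 = -6.0438 - 0.001*-62.7008 = -5.9811


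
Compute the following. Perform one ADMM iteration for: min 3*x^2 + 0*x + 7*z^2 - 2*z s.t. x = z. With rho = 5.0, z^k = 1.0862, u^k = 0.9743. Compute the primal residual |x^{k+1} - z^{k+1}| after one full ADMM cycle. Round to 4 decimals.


ADMM iteration with rho = 5.0, z^k = 1.0862, u^k = 0.9743
Step 1: x-update.
Minimize 3*x^2 + 0*x + (5.0/2)*(x - 1.0862 + 0.9743)^2
FOC: (2*3 + 5.0)*x = 0 + 5.0*(1.0862 - 0.9743)
x^{k+1} = 0.0509
Step 2: z-update.
Minimize 7*z^2 - 2*z + (5.0/2)*(0.0509 - z + 0.9743)^2
FOC: (2*7 + 5.0)*z = 2 + 5.0*(0.0509 + 0.9743)
z^{k+1} = 0.375
Step 3: u-update.
u^{k+1} = 0.9743 + 0.0509 - 0.375 = 0.6501
Step 4: Primal residual = |0.0509 - 0.375| = 0.3242


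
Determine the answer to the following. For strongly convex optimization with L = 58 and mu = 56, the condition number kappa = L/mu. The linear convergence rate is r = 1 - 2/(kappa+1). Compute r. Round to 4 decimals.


Step 1: Compute the condition number.
kappa = L/mu = 58/56 = 1.0357
Step 2: Compute the convergence rate.
r = 1 - 2/(kappa + 1) = 1 - 2*mu/(L + mu) = (L - mu)/(L + mu) = 2/114 = 0.0175


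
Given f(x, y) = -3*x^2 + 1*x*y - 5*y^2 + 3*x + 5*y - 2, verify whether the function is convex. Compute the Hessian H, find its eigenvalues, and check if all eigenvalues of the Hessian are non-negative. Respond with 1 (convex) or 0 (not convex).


The Hessian of f(x,y) = -3*x^2 + 1*x*y - 5*y^2 + 3*x + 5*y - 2 is:
H = [[-6, 1], [1, -10]]
Trace = -6 - 10 = -16
Determinant = -6*-10 - (1)^2 = 59
Discriminant = (-16)^2 - 4*59 = 20.0
Eigenvalues: lambda_1 = -10.2361, lambda_2 = -5.7639
The function is not convex.

0


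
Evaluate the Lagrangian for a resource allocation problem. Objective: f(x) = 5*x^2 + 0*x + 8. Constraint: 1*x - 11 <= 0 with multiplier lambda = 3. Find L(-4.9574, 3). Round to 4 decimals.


Step 1: Evaluate f(x).
f(-4.9574) = 5*(-4.9574)^2 + 0*(-4.9574) + 8 = 130.8791
Step 2: Evaluate g(x).
g(-4.9574) = 1*-4.9574 - 11 = -15.9574
Step 3: Compute Lagrangian.
L = 130.8791 + 3*-15.9574 = 83.0069


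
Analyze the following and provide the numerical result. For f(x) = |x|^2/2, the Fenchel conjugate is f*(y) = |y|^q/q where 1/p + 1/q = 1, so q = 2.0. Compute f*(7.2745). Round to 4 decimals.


The conjugate exponent q satisfies 1/p + 1/q = 1.
p = 2, so q = 2/(2 - 1) = 2.0
|y|^q = 7.2745^2.0 = 52.9184
f*(7.2745) = 52.9184 / 2.0 = 26.4592


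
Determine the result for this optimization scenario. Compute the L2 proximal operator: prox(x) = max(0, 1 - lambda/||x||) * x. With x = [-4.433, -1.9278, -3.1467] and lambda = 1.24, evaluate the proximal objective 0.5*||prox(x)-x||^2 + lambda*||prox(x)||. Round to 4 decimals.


Step 1: Compute ||x||.
||x|| = 5.768
Step 2: Compute scaling factor.
scale = max(0, 1 - 1.24/5.768) = 0.785
Step 3: prox(x) = [-3.48, -1.5134, -2.4702]
||prox(x)|| = 4.528
Step 4: Proximal objective.
0.5*||prox-x||^2 = 0.7688
lambda*||prox|| = 5.6147
Total = 6.3835


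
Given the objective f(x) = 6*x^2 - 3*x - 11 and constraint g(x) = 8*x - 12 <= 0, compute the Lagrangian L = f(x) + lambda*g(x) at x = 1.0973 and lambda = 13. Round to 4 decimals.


Step 1: Evaluate f(x).
f(1.0973) = 6*1.0973^2 - 3*1.0973 - 11 = -7.0675
Step 2: Evaluate g(x).
g(1.0973) = 8*1.0973 - 12 = -3.2216
Step 3: Compute Lagrangian.
L = -7.0675 + 13*-3.2216 = -48.9483


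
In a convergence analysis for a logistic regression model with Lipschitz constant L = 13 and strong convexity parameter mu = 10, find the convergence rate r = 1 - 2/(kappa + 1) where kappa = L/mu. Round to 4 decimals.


Step 1: Compute the condition number.
kappa = L/mu = 13/10 = 1.3
Step 2: Compute the convergence rate.
r = 1 - 2/(kappa + 1) = 1 - 2*mu/(L + mu) = (L - mu)/(L + mu) = 3/23 = 0.1304


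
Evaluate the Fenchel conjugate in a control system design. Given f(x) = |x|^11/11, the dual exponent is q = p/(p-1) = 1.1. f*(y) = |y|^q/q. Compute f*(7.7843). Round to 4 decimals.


The conjugate exponent q satisfies 1/p + 1/q = 1.
p = 11, so q = 11/(11 - 1) = 1.1
|y|^q = 7.7843^1.1 = 9.5574
f*(7.7843) = 9.5574 / 1.1 = 8.6886


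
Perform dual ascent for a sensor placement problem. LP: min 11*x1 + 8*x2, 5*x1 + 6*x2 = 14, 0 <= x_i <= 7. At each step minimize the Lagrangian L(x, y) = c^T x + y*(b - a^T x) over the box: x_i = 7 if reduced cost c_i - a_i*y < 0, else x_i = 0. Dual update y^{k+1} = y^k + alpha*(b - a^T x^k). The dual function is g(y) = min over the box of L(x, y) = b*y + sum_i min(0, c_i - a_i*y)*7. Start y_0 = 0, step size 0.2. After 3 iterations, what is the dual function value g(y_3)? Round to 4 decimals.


Dual ascent for LP: min 11*x1 + 8*x2, 5*x1 + 6*x2 = 14, 0 <= x_i <= 7
Step 1: y^k = 0.0, reduced costs: (11.0, 8.0)
  x^k = (0.0, 0.0), subgradient = b - a^T x = 14.0
  y^{k+1} = 0.0 + 0.2*14.0 = 2.8
Step 2: y^k = 2.8, reduced costs: (-3.0, -8.8)
  x^k = (7.0, 7.0), subgradient = b - a^T x = -63.0
  y^{k+1} = 2.8 + 0.2*-63.0 = -9.8
Step 3: y^k = -9.8, reduced costs: (60.0, 66.8)
  x^k = (0.0, 0.0), subgradient = b - a^T x = 14.0
  y^{k+1} = -9.8 + 0.2*14.0 = -7.0
Dual objective at y_3 = -7.0: reduced costs (46.0, 50.0), box minimizer x = (0.0, 0.0)
g(y_3) = b*y + (c1 - a1*y)*x1 + (c2 - a2*y)*x2 = 14*(-7.0) + 46.0*0.0 + 50.0*0.0 = -98.0 + 0.0 + 0.0 = -98.0


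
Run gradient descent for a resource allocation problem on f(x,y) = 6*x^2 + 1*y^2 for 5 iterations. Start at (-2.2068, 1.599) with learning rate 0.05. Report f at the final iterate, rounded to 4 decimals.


Gradient descent on f(x,y) = 6*x^2 + 1*y^2.
Starting point: (-2.2068, 1.599), alpha = 0.05
Step 1: grad_x = 2*6*-2.2068 = -26.4816, grad_y = 2*1*1.599 = 3.198
  x_1 = -2.2068 - 0.05*-26.4816 = -0.8827
  y_1 = 1.599 - 0.05*3.198 = 1.4391
Step 2: grad_x = 2*6*-0.8827 = -10.5926, grad_y = 2*1*1.4391 = 2.8782
  x_2 = -0.8827 - 0.05*-10.5926 = -0.3531
  y_2 = 1.4391 - 0.05*2.8782 = 1.2952
Step 3: grad_x = 2*6*-0.3531 = -4.2371, grad_y = 2*1*1.2952 = 2.5904
  x_3 = -0.3531 - 0.05*-4.2371 = -0.1412
  y_3 = 1.2952 - 0.05*2.5904 = 1.1657
Step 4: grad_x = 2*6*-0.1412 = -1.6948, grad_y = 2*1*1.1657 = 2.3313
  x_4 = -0.1412 - 0.05*-1.6948 = -0.0565
  y_4 = 1.1657 - 0.05*2.3313 = 1.0491
Step 5: grad_x = 2*6*-0.0565 = -0.6779, grad_y = 2*1*1.0491 = 2.0982
  x_5 = -0.0565 - 0.05*-0.6779 = -0.0226
  y_5 = 1.0491 - 0.05*2.0982 = 0.9442
f(-0.0226, 0.9442) = 6*(-0.0226)^2 + 1*0.9442^2 = 0.8946


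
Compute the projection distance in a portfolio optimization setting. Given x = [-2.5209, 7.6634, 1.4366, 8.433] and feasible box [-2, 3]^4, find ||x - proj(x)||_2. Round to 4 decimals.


Project each component onto [-2, 3].
clip(-2.5209) = -2.0, clip(7.6634) = 3.0, clip(1.4366) = 1.4366, clip(8.433) = 3.0
Projection = [-2.0, 3.0, 1.4366, 3.0]
Squared diffs: [0.2713, 21.7473, 0.0, 29.5175]
Distance = sqrt(51.5361) = 7.1789


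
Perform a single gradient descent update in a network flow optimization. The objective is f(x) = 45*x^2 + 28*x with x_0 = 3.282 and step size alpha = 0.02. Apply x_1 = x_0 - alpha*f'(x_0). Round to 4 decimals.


We compute the gradient at x_0 and apply the update.
f'(x) = 90*x + 28
f'(3.282) = 90*3.282 + 28 = 323.38
x_1 = 3.282 - 0.02*323.38 = -3.1856


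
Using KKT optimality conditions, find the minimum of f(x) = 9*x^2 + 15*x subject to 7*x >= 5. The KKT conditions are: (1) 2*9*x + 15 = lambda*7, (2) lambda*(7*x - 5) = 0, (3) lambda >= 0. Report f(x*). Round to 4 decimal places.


Step 1: Try lambda = 0 (constraint inactive).
x_unc = -15/(2*9) = -0.8333
Check: 7*-0.8333 = -5.8331 < 5 -- violated!
Step 2: Constraint must be active: 7*x = 5
x* = 5/7 = 0.7143 (rounded; the exact value 5/7 is used below)
lambda = (2*9*(5/7) + 15)/7 = 3.9796
Step 3: Compute optimal value.
f(x*) = 9*(5/7)^2 + 15*(5/7) = 15.3061


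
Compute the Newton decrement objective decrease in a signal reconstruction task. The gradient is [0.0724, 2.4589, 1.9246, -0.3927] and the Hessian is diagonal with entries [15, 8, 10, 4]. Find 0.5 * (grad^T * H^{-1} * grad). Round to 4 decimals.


Step 1: H is diagonal, so H^(-1) * g = [0.0048, 0.3074, 0.1925, -0.0982].
Step 2: g^T H^(-1) g = sum_i g_i^2 / H_ii
  = (0.0724)^2/15 + (2.4589)^2/8 + (1.9246)^2/10 + (-0.3927)^2/4
  = 0.0003 + 0.7558 + 0.3704 + 0.0386 = 1.1651
Step 3: Objective decrease = 0.5 * g^T H^(-1) g = 0.5825


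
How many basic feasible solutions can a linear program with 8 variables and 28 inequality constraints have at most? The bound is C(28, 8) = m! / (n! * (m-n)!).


Each vertex corresponds to some choice of n active constraints out of m, so the number of vertices is at most C(m, n) = m! / (n!(m-n)!).
m = 28, n = 8
Numerator: 28 * 27 * 26 * 25 * 24 * 23 * 22 * 21
Denominator: 8! = 40320
C(28, 8) = 3108105


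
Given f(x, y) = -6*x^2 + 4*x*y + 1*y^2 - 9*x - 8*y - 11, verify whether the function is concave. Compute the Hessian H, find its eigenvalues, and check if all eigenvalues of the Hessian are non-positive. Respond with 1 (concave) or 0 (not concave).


The Hessian of f(x,y) = -6*x^2 + 4*x*y + 1*y^2 - 9*x - 8*y - 11 is:
H = [[-12, 4], [4, 2]]
Trace = -12 + 2 = -10
Determinant = -12*2 - (4)^2 = -40
Discriminant = (-10)^2 - 4*-40 = 260.0
Eigenvalues: lambda_1 = -13.0623, lambda_2 = 3.0623
The function is not concave.

0


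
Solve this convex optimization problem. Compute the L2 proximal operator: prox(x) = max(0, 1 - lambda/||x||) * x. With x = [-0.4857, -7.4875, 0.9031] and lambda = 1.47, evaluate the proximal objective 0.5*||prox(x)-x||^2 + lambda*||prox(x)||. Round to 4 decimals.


Step 1: Compute ||x||.
||x|| = 7.5574
Step 2: Compute scaling factor.
scale = max(0, 1 - 1.47/7.5574) = 0.8055
Step 3: prox(x) = [-0.3912, -6.0311, 0.7274]
||prox(x)|| = 6.0874
Step 4: Proximal objective.
0.5*||prox-x||^2 = 1.0805
lambda*||prox|| = 8.9485
Total = 10.0289


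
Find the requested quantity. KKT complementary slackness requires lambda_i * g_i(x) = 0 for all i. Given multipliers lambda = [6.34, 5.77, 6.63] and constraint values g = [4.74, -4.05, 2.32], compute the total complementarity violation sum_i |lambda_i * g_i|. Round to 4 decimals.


KKT complementary slackness check:
lambda_1 * g_1 = 6.34 * 4.74 = 30.0516
lambda_2 * g_2 = 5.77 * -4.05 = -23.3685
lambda_3 * g_3 = 6.63 * 2.32 = 15.3816
Total violation = 30.0516 + 23.3685 + 15.3816 = 68.8017


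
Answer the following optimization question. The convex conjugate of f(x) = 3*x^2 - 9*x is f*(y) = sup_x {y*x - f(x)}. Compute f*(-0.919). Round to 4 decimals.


f*(y) = sup_x {y*x - a*x^2 - b*x} = sup_x {(y-b)*x - a*x^2}
FOC: (y - b) - 2a*x = 0 => x* = (y - b)/(2a)
x* = (-0.919 + 9)/(2*3) = 1.3468
f*(-0.919) = (y-b)^2/(4a) = (-0.919 + 9)^2/(4*3)
= 65.3026/12 = 5.4419


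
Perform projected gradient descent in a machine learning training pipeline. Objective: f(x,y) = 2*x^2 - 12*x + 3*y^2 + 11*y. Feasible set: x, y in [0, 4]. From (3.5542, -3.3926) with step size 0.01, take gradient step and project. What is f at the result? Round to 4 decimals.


Step 1: Compute gradient at (3.5542, -3.3926).
grad_x = 2*2*3.5542 - 12 = 2.2168
grad_y = 2*3*-3.3926 + 11 = -9.3556
Step 2: Gradient step.
x_raw = 3.5542 - 0.01*2.2168 = 3.532
y_raw = -3.3926 - 0.01*-9.3556 = -3.299
Step 3: Project onto [0, 4].
x_proj = clip(3.532) = 3.532
y_proj = clip(-3.299) = 0.0
Step 4: Evaluate f.
f(3.532, 0.0) = -17.4339


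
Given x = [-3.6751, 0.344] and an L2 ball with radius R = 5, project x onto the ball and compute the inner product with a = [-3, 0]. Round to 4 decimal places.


Step 1: Compute ||x|| (intermediates to 6 decimals).
||x|| = sqrt((-3.6751)^2 + 0.344^2) = 3.691165
Step 2: Project.
Since ||x|| <= R, proj = x (no scaling needed).
proj(x) = [-3.6751, 0.344]
Step 3: Dot product.
a^T * proj(x) = -3*(-3.6751) + 0*0.344 = 11.0253


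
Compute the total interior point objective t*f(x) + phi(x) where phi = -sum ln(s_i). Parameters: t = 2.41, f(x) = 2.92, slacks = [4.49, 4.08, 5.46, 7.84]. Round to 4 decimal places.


Step 1: Compute log-barrier.
ln values: [1.5019, 1.4061, 1.6974, 2.0592]
phi = -(1.5019 + 1.4061 + 1.6974 + 2.0592) = -6.6646
Step 2: Compute augmented objective.
t*f(x) = 2.41*2.92 = 7.0372
Total = 7.0372 - 6.6646 = 0.3726


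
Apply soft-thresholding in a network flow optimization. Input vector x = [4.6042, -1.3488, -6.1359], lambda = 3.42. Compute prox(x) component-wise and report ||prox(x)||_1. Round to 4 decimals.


Soft-thresholding with lambda = 3.42:
prox(4.6042) = sign(4.6042)*max(|4.6042| - 3.42, 0) = 1.1842
prox(-1.3488) = sign(-1.3488)*max(|-1.3488| - 3.42, 0) = 0.0
prox(-6.1359) = sign(-6.1359)*max(|-6.1359| - 3.42, 0) = -2.7159
prox(x) = [1.1842, 0.0, -2.7159]
||prox(x)||_1 = 1.1842 + 0.0 + 2.7159 = 3.9001


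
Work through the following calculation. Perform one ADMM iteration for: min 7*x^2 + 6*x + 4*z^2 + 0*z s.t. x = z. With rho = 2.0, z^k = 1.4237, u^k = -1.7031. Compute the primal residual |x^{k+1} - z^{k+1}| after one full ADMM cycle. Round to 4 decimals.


ADMM iteration with rho = 2.0, z^k = 1.4237, u^k = -1.7031
Step 1: x-update.
Minimize 7*x^2 + 6*x + (2.0/2)*(x - 1.4237 - 1.7031)^2
FOC: (2*7 + 2.0)*x = -6 + 2.0*(1.4237 + 1.7031)
x^{k+1} = 0.0159
Step 2: z-update.
Minimize 4*z^2 + 0*z + (2.0/2)*(0.0159 - z - 1.7031)^2
FOC: (2*4 + 2.0)*z = 0 + 2.0*(0.0159 - 1.7031)
z^{k+1} = -0.3375
Step 3: u-update.
u^{k+1} = -1.7031 + 0.0159 + 0.3375 = -1.3498
Step 4: Primal residual = |0.0159 + 0.3375| = 0.3533


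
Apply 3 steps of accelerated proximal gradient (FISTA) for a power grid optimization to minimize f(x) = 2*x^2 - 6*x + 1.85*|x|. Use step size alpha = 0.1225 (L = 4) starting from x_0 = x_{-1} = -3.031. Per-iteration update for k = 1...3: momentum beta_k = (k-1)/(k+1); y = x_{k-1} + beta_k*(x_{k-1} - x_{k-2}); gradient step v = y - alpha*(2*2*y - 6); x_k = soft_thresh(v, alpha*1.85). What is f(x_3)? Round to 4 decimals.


FISTA on f(x) = 2*x^2 - 6*x + 1.85*|x|
L = 4, alpha = 0.1225
Iteration 1: beta = 0.0, y = -3.031 + 0.0*(-3.031 + 3.031) = -3.031
  grad(y) = -18.124, v = y - alpha*grad = -0.8108
  prox(v) = soft_thresh(-0.8108, 0.2266) = -0.5842
Iteration 2: beta = 0.3333, y = -0.5842 + 0.3333*(-0.5842 + 3.031) = 0.2314
  grad(y) = -5.0743, v = y - alpha*grad = 0.853
  prox(v) = soft_thresh(0.853, 0.2266) = 0.6264
Iteration 3: beta = 0.5, y = 0.6264 + 0.5*(0.6264 + 0.5842) = 1.2317
  grad(y) = -1.0732, v = y - alpha*grad = 1.3632
  prox(v) = soft_thresh(1.3632, 0.2266) = 1.1365
f(x_3) = 2*1.1365^2 - 6*1.1365 + 1.85*|1.1365| = -2.1332


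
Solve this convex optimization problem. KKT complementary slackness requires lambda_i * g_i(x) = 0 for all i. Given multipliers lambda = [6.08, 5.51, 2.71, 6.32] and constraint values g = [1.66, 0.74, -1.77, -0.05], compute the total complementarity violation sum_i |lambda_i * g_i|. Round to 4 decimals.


KKT complementary slackness check:
lambda_1 * g_1 = 6.08 * 1.66 = 10.0928
lambda_2 * g_2 = 5.51 * 0.74 = 4.0774
lambda_3 * g_3 = 2.71 * -1.77 = -4.7967
lambda_4 * g_4 = 6.32 * -0.05 = -0.316
Total violation = 10.0928 + 4.0774 + 4.7967 + 0.316 = 19.2829


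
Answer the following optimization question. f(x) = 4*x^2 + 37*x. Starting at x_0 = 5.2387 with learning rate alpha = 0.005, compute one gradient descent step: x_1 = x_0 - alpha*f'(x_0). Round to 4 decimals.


We compute the gradient at x_0 and apply the update.
f'(x) = 8*x + 37
f'(5.2387) = 8*5.2387 + 37 = 78.9096
x_1 = 5.2387 - 0.005*78.9096 = 4.8442


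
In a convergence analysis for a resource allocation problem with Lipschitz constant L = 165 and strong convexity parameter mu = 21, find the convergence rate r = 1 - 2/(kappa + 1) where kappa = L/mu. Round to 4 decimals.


Step 1: Compute the condition number.
kappa = L/mu = 165/21 = 7.8571
Step 2: Compute the convergence rate.
r = 1 - 2/(kappa + 1) = 1 - 2*mu/(L + mu) = (L - mu)/(L + mu) = 144/186 = 0.7742


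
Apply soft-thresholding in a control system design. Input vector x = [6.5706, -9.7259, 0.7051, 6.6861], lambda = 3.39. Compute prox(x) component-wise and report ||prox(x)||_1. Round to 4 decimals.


Soft-thresholding with lambda = 3.39:
prox(6.5706) = sign(6.5706)*max(|6.5706| - 3.39, 0) = 3.1806
prox(-9.7259) = sign(-9.7259)*max(|-9.7259| - 3.39, 0) = -6.3359
prox(0.7051) = sign(0.7051)*max(|0.7051| - 3.39, 0) = 0.0
prox(6.6861) = sign(6.6861)*max(|6.6861| - 3.39, 0) = 3.2961
prox(x) = [3.1806, -6.3359, 0.0, 3.2961]
||prox(x)||_1 = 3.1806 + 6.3359 + 0.0 + 3.2961 = 12.8126


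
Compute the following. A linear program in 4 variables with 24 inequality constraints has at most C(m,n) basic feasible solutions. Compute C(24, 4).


Each vertex corresponds to some choice of n active constraints out of m, so the number of vertices is at most C(m, n) = m! / (n!(m-n)!).
m = 24, n = 4
Numerator: 24 * 23 * 22 * 21
Denominator: 4! = 24
C(24, 4) = 10626


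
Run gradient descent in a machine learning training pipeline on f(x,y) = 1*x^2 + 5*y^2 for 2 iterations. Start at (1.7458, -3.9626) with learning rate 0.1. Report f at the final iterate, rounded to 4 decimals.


Gradient descent on f(x,y) = 1*x^2 + 5*y^2.
Starting point: (1.7458, -3.9626), alpha = 0.1
Step 1: grad_x = 2*1*1.7458 = 3.4916, grad_y = 2*5*-3.9626 = -39.626
  x_1 = 1.7458 - 0.1*3.4916 = 1.3966
  y_1 = -3.9626 - 0.1*-39.626 = 0.0
Step 2: grad_x = 2*1*1.3966 = 2.7933, grad_y = 2*5*0.0 = 0.0
  x_2 = 1.3966 - 0.1*2.7933 = 1.1173
  y_2 = 0.0 - 0.1*0.0 = 0.0
f(1.1173, 0.0) = 1*1.1173^2 + 5*0.0^2 = 1.2484


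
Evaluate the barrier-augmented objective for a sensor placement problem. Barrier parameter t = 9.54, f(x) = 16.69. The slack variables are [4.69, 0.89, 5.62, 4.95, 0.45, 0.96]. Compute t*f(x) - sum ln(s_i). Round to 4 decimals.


Step 1: Compute log-barrier.
ln values: [1.5454, -0.1165, 1.7263, 1.5994, -0.7985, -0.0408]
phi = -(1.5454 - 0.1165 + 1.7263 + 1.5994 - 0.7985 - 0.0408) = -3.9153
Step 2: Compute augmented objective.
t*f(x) = 9.54*16.69 = 159.2226
Total = 159.2226 - 3.9153 = 155.3073


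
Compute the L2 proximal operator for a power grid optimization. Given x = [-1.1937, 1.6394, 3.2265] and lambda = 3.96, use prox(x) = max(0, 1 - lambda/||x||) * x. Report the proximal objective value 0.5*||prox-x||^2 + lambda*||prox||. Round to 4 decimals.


Step 1: Compute ||x||.
||x|| = 3.8109
Step 2: Compute scaling factor.
scale = max(0, 1 - 3.96/3.8109) = 0.0
Step 3: prox(x) = [-0.0, 0.0, 0.0]
||prox(x)|| = 0.0
Step 4: Proximal objective.
0.5*||prox-x||^2 = 7.2614
lambda*||prox|| = 0.0
Total = 7.2614


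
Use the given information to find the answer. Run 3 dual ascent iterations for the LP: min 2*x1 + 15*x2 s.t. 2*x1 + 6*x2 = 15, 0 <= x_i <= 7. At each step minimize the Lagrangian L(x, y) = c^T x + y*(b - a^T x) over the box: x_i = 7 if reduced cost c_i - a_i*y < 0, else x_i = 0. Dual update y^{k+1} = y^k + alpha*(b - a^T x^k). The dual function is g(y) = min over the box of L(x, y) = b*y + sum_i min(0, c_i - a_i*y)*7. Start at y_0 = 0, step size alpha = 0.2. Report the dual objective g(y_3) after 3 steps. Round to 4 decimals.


Dual ascent for LP: min 2*x1 + 15*x2, 2*x1 + 6*x2 = 15, 0 <= x_i <= 7
Step 1: y^k = 0.0, reduced costs: (2.0, 15.0)
  x^k = (0.0, 0.0), subgradient = b - a^T x = 15.0
  y^{k+1} = 0.0 + 0.2*15.0 = 3.0
Step 2: y^k = 3.0, reduced costs: (-4.0, -3.0)
  x^k = (7.0, 7.0), subgradient = b - a^T x = -41.0
  y^{k+1} = 3.0 + 0.2*-41.0 = -5.2
Step 3: y^k = -5.2, reduced costs: (12.4, 46.2)
  x^k = (0.0, 0.0), subgradient = b - a^T x = 15.0
  y^{k+1} = -5.2 + 0.2*15.0 = -2.2
Dual objective at y_3 = -2.2: reduced costs (6.4, 28.2), box minimizer x = (0.0, 0.0)
g(y_3) = b*y + (c1 - a1*y)*x1 + (c2 - a2*y)*x2 = 15*(-2.2) + 6.4*0.0 + 28.2*0.0 = -33.0 + 0.0 + 0.0 = -33.0
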